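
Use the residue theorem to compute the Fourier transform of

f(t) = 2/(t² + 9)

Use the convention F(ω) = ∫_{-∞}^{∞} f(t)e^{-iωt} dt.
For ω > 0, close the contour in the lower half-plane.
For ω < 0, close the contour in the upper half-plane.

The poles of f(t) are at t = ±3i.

Let g(z) = f(z)e^{-iωz}; for large |z| the factor e^{-iωz} decays in the lower half-plane when ω > 0 and in the upper half-plane when ω < 0.

Case ω > 0 (lower half-plane, clockwise contour ⇒ F(ω) = -2πi·ΣRes):
  Res_{z = - 3 i} g(z) = \frac{i e^{- 3 \omega}}{3}
  F(ω) = -2πi·ΣRes = \frac{2 \pi e^{- 3 \omega}}{3}

Case ω < 0 (upper half-plane, counterclockwise contour ⇒ F(ω) = +2πi·ΣRes):
  Res_{z = 3 i} g(z) = - \frac{i e^{3 \omega}}{3}
  F(ω) = 2πi·ΣRes = \frac{2 \pi e^{3 \omega}}{3}

Both cases combine into a single formula in |ω|:

F(ω) = \frac{2 \pi e^{- 3 \left|{\omega}\right|}}{3}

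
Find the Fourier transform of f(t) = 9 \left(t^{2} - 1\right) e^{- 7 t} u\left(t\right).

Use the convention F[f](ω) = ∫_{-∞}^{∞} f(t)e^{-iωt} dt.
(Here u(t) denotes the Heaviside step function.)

F(ω) = \frac{9 \left(2 i \omega - \left(i \omega + 7\right)^{3} + 14\right)}{\left(i \omega + 7\right)^{4}}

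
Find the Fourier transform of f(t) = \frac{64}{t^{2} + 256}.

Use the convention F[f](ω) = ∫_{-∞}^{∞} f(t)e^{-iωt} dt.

F(ω) = 4 \pi e^{- 16 \left|{\omega}\right|}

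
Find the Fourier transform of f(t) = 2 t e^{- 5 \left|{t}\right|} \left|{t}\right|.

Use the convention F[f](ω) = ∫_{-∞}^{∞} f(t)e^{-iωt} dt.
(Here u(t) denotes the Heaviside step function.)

F(ω) = \frac{8 i \omega \left(\omega^{2} - 75\right)}{\left(\omega^{2} + 25\right)^{3}}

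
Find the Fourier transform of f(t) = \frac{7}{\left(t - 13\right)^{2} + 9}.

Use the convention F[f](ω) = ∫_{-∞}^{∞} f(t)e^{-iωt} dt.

F(ω) = \frac{7 \pi e^{- 13 i \omega - 3 \left|{\omega}\right|}}{3}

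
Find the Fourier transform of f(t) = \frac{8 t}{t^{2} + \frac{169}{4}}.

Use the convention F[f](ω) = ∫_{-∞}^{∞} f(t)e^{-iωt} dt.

F(ω) = - 8 i \pi e^{- \frac{13 \left|{\omega}\right|}{2}} \operatorname{sign}{\left(\omega \right)}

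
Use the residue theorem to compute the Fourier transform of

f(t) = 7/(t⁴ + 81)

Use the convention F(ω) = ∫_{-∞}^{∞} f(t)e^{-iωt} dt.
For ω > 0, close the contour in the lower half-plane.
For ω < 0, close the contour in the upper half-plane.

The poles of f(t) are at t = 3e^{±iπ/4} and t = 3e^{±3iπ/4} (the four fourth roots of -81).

Let g(z) = f(z)e^{-iωz}; for large |z| the factor e^{-iωz} decays in the lower half-plane when ω > 0 and in the upper half-plane when ω < 0.

Case ω > 0 (lower half-plane, clockwise contour ⇒ F(ω) = -2πi·ΣRes):
  Res_{z = - \frac{3 \sqrt{2}}{2} - \frac{3 \sqrt{2} i}{2}} g(z) = \frac{7 \sqrt{2} i \left(1 - i\right) e^{\frac{3 \sqrt{2} \omega \left(-1 + i\right)}{2}}}{216}
  Res_{z = \frac{3 \sqrt{2}}{2} - \frac{3 \sqrt{2} i}{2}} g(z) = \frac{7 \sqrt{2} i \left(1 + i\right) e^{- \frac{3 \sqrt{2} \omega \left(1 + i\right)}{2}}}{216}
  F(ω) = -2πi·ΣRes = \frac{7 \sqrt{2} \pi \left(1 - i\right) \left(e^{3 \sqrt{2} i \omega} + i\right) e^{- \frac{3 \sqrt{2} \omega \left(1 + i\right)}{2}}}{108} = \frac{7 \pi e^{- \frac{3 \sqrt{2} \omega}{2}} \sin{\left(\frac{3 \sqrt{2} \omega}{2} + \frac{\pi}{4} \right)}}{27}

Case ω < 0 (upper half-plane, counterclockwise contour ⇒ F(ω) = +2πi·ΣRes):
  Res_{z = \frac{3 \sqrt{2}}{2} + \frac{3 \sqrt{2} i}{2}} g(z) = \frac{7 \sqrt{2} i \left(-1 + i\right) e^{\frac{3 \sqrt{2} \omega \left(1 - i\right)}{2}}}{216}
  Res_{z = - \frac{3 \sqrt{2}}{2} + \frac{3 \sqrt{2} i}{2}} g(z) = \frac{7 \sqrt{2} \left(1 - i\right) e^{\frac{3 \sqrt{2} \omega \left(1 + i\right)}{2}}}{216}
  F(ω) = 2πi·ΣRes = - \frac{7 \sqrt{2} i \pi \left(i \left(1 - i\right) e^{\frac{3 \sqrt{2} \omega \left(1 - i\right)}{2}} - \left(1 - i\right) e^{\frac{3 \sqrt{2} \omega \left(1 + i\right)}{2}}\right)}{108} = \frac{7 \pi e^{\frac{3 \sqrt{2} \omega}{2}} \cos{\left(\frac{3 \sqrt{2} \omega}{2} + \frac{\pi}{4} \right)}}{27}

Both cases combine into a single formula in |ω|:

F(ω) = \frac{7 \pi e^{- \frac{3 \sqrt{2} \left|{\omega}\right|}{2}} \sin{\left(\frac{3 \sqrt{2} \left|{\omega}\right|}{2} + \frac{\pi}{4} \right)}}{27}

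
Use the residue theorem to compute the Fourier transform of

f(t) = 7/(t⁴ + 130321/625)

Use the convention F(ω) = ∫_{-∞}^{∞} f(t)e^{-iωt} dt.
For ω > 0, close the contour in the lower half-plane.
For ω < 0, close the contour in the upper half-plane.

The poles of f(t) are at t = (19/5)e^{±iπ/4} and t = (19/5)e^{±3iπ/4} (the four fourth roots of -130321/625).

Let g(z) = f(z)e^{-iωz}; for large |z| the factor e^{-iωz} decays in the lower half-plane when ω > 0 and in the upper half-plane when ω < 0.

Case ω > 0 (lower half-plane, clockwise contour ⇒ F(ω) = -2πi·ΣRes):
  Res_{z = - \frac{19 \sqrt{2}}{10} - \frac{19 \sqrt{2} i}{10}} g(z) = \frac{875 \sqrt{2} i \left(1 - i\right) e^{\frac{19 \sqrt{2} \omega \left(-1 + i\right)}{10}}}{54872}
  Res_{z = \frac{19 \sqrt{2}}{10} - \frac{19 \sqrt{2} i}{10}} g(z) = \frac{875 \sqrt{2} i \left(1 + i\right) e^{- \frac{19 \sqrt{2} \omega \left(1 + i\right)}{10}}}{54872}
  F(ω) = -2πi·ΣRes = \frac{875 \sqrt{2} \pi \left(1 - i\right) \left(e^{\frac{19 \sqrt{2} i \omega}{5}} + i\right) e^{- \frac{19 \sqrt{2} \omega \left(1 + i\right)}{10}}}{27436} = \frac{875 \pi e^{- \frac{19 \sqrt{2} \omega}{10}} \sin{\left(\frac{19 \sqrt{2} \omega}{10} + \frac{\pi}{4} \right)}}{6859}

Case ω < 0 (upper half-plane, counterclockwise contour ⇒ F(ω) = +2πi·ΣRes):
  Res_{z = \frac{19 \sqrt{2}}{10} + \frac{19 \sqrt{2} i}{10}} g(z) = \frac{875 \sqrt{2} i \left(-1 + i\right) e^{\frac{19 \sqrt{2} \omega \left(1 - i\right)}{10}}}{54872}
  Res_{z = - \frac{19 \sqrt{2}}{10} + \frac{19 \sqrt{2} i}{10}} g(z) = \frac{875 \sqrt{2} \left(1 - i\right) e^{\frac{19 \sqrt{2} \omega \left(1 + i\right)}{10}}}{54872}
  F(ω) = 2πi·ΣRes = - \frac{875 \sqrt{2} i \pi \left(i \left(1 - i\right) e^{\frac{19 \sqrt{2} \omega \left(1 - i\right)}{10}} - \left(1 - i\right) e^{\frac{19 \sqrt{2} \omega \left(1 + i\right)}{10}}\right)}{27436} = \frac{875 \pi e^{\frac{19 \sqrt{2} \omega}{10}} \cos{\left(\frac{19 \sqrt{2} \omega}{10} + \frac{\pi}{4} \right)}}{6859}

Both cases combine into a single formula in |ω|:

F(ω) = \frac{875 \pi e^{- \frac{19 \sqrt{2} \left|{\omega}\right|}{10}} \sin{\left(\frac{19 \sqrt{2} \left|{\omega}\right|}{10} + \frac{\pi}{4} \right)}}{6859}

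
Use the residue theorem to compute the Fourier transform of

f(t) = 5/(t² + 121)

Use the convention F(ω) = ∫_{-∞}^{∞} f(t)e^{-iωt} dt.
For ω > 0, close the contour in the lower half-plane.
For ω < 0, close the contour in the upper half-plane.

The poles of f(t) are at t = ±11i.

Let g(z) = f(z)e^{-iωz}; for large |z| the factor e^{-iωz} decays in the lower half-plane when ω > 0 and in the upper half-plane when ω < 0.

Case ω > 0 (lower half-plane, clockwise contour ⇒ F(ω) = -2πi·ΣRes):
  Res_{z = - 11 i} g(z) = \frac{5 i e^{- 11 \omega}}{22}
  F(ω) = -2πi·ΣRes = \frac{5 \pi e^{- 11 \omega}}{11}

Case ω < 0 (upper half-plane, counterclockwise contour ⇒ F(ω) = +2πi·ΣRes):
  Res_{z = 11 i} g(z) = - \frac{5 i e^{11 \omega}}{22}
  F(ω) = 2πi·ΣRes = \frac{5 \pi e^{11 \omega}}{11}

Both cases combine into a single formula in |ω|:

F(ω) = \frac{5 \pi e^{- 11 \left|{\omega}\right|}}{11}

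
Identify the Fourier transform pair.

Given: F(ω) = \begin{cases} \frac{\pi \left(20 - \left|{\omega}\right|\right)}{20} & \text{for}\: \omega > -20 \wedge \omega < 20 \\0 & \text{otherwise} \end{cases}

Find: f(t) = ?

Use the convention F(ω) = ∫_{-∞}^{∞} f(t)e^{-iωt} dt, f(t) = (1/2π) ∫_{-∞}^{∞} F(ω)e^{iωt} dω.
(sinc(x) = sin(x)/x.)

f(t) = 10 \operatorname{sinc}^{2}{\left(10 t \right)}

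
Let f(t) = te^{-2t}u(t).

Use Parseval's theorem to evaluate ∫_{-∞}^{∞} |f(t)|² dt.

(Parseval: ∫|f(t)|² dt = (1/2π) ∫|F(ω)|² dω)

∫|f(t)|² dt = \frac{1}{32}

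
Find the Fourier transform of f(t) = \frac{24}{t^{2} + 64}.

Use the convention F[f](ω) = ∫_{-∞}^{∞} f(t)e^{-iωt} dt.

F(ω) = 3 \pi e^{- 8 \left|{\omega}\right|}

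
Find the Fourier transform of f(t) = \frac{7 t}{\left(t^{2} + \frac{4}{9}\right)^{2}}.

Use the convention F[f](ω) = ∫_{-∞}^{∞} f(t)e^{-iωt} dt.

F(ω) = - \frac{21 i \pi \omega e^{- \frac{2 \left|{\omega}\right|}{3}}}{4}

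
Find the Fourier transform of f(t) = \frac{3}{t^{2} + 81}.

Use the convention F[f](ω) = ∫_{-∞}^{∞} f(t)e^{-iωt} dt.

F(ω) = \frac{\pi e^{- 9 \left|{\omega}\right|}}{3}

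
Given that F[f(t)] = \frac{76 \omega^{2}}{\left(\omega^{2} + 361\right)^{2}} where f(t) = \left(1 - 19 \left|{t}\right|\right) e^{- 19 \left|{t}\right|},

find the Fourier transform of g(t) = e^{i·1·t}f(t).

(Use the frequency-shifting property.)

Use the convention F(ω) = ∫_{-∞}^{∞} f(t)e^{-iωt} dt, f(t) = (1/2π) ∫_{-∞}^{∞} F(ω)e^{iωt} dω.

F[g](ω) = \frac{76 \left(\omega - 1\right)^{2}}{\left(\left(\omega - 1\right)^{2} + 361\right)^{2}}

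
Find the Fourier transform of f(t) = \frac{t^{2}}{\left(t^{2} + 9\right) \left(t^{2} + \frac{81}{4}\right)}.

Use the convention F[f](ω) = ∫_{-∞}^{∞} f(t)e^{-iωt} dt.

F(ω) = - \frac{4 \pi e^{- 3 \left|{\omega}\right|}}{15} + \frac{2 \pi e^{- \frac{9 \left|{\omega}\right|}{2}}}{5}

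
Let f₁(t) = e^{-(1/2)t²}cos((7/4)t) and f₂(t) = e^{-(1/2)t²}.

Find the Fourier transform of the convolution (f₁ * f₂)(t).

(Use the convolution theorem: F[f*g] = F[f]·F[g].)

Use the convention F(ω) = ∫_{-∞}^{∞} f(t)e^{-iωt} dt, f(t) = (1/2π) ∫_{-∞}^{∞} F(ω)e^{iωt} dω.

F[f₁*f₂](ω) = \pi \left(e^{\frac{7 \omega}{2}} + 1\right) e^{- \omega^{2} - \frac{7 \omega}{4} - \frac{49}{32}}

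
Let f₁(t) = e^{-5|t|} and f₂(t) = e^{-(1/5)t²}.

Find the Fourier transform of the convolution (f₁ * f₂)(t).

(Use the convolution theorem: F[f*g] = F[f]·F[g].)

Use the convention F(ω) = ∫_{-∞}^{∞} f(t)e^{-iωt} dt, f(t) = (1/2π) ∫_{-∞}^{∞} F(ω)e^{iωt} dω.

F[f₁*f₂](ω) = \frac{10 \sqrt{5} \sqrt{\pi} e^{- \frac{5 \omega^{2}}{4}}}{\omega^{2} + 25}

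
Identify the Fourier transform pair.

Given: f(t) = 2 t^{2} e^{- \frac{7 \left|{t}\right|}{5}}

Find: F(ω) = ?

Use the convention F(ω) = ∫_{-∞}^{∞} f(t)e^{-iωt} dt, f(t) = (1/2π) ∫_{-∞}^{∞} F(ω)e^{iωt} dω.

F(ω) = \frac{7000 \left(49 - 75 \omega^{2}\right)}{\left(25 \omega^{2} + 49\right)^{3}}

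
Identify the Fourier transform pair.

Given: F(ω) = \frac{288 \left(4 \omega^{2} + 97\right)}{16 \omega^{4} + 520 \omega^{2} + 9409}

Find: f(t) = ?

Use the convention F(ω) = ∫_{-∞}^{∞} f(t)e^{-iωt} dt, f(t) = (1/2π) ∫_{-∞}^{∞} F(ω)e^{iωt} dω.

f(t) = 8 e^{- \frac{9 \left|{t}\right|}{2}} \cos{\left(2 \left|{t}\right| \right)}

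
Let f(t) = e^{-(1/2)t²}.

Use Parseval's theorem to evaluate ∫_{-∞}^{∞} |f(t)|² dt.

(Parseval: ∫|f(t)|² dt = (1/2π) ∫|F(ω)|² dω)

∫|f(t)|² dt = \sqrt{\pi}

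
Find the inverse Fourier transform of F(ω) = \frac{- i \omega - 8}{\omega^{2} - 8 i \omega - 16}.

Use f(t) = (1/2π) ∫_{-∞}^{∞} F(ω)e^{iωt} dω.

f(t) = \left(4 t + 1\right) e^{- 4 t} u\left(t\right)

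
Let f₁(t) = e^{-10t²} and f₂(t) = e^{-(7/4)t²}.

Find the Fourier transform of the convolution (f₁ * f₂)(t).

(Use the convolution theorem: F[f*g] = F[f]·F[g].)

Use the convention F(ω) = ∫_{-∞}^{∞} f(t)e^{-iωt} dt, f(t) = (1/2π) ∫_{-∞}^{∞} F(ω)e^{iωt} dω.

F[f₁*f₂](ω) = \frac{\sqrt{70} \pi e^{- \frac{47 \omega^{2}}{280}}}{35}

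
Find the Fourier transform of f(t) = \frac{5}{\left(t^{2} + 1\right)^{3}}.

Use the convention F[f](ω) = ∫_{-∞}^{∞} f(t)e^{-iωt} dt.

F(ω) = \frac{5 \pi \left(\omega^{2} + 3 \left|{\omega}\right| + 3\right) e^{- \left|{\omega}\right|}}{8}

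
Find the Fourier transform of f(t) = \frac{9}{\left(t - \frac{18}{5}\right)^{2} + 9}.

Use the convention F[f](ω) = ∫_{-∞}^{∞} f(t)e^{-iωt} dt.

F(ω) = 3 \pi e^{- \frac{18 i \omega}{5} - 3 \left|{\omega}\right|}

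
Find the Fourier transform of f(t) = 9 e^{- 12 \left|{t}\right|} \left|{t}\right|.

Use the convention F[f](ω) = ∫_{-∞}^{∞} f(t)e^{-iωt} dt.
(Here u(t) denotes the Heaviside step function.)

F(ω) = \frac{18 \left(144 - \omega^{2}\right)}{\left(\omega^{2} + 144\right)^{2}}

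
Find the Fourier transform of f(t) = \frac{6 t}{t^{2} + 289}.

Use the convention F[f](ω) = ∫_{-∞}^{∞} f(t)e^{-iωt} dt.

F(ω) = - 6 i \pi e^{- 17 \left|{\omega}\right|} \operatorname{sign}{\left(\omega \right)}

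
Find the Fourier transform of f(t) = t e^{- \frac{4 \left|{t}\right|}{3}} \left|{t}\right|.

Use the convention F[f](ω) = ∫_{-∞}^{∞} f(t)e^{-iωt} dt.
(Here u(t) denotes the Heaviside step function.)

F(ω) = \frac{972 i \omega \left(3 \omega^{2} - 16\right)}{\left(9 \omega^{2} + 16\right)^{3}}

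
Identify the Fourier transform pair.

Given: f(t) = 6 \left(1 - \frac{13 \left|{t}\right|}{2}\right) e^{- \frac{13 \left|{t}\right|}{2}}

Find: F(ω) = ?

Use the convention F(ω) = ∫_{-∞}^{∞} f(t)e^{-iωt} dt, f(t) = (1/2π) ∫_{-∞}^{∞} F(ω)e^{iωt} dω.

F(ω) = \frac{2496 \omega^{2}}{\left(4 \omega^{2} + 169\right)^{2}}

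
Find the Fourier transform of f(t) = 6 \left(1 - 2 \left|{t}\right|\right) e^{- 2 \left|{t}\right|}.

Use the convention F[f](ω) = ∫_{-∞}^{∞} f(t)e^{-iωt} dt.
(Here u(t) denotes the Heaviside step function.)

F(ω) = \frac{48 \omega^{2}}{\left(\omega^{2} + 4\right)^{2}}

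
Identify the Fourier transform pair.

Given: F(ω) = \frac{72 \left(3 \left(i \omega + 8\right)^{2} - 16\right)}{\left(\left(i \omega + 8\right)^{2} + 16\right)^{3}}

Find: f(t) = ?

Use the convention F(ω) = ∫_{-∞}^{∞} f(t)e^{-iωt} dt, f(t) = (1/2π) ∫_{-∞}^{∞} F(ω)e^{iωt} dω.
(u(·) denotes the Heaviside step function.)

f(t) = 9 t^{2} e^{- 8 t} \sin{\left(4 t \right)} u\left(t\right)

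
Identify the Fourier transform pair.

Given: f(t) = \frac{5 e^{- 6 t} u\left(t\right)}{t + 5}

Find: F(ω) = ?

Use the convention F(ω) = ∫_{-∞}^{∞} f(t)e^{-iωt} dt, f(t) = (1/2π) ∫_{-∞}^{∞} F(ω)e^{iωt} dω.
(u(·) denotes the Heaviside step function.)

F(ω) = 5 e^{5 i \omega + 30} \operatorname{E}_{1}\left(5 i \omega + 30\right)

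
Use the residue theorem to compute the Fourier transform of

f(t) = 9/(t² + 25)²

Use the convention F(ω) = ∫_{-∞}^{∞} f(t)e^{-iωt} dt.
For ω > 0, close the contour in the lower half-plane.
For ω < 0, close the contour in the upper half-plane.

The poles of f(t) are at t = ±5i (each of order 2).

Let g(z) = f(z)e^{-iωz}; for large |z| the factor e^{-iωz} decays in the lower half-plane when ω > 0 and in the upper half-plane when ω < 0.

Case ω > 0 (lower half-plane, clockwise contour ⇒ F(ω) = -2πi·ΣRes):
  Res_{z = - 5 i} g(z) = \frac{9 i \left(5 \omega + 1\right) e^{- 5 \omega}}{500} (pole of order 2)
  F(ω) = -2πi·ΣRes = \frac{9 \pi \left(5 \omega + 1\right) e^{- 5 \omega}}{250}

Case ω < 0 (upper half-plane, counterclockwise contour ⇒ F(ω) = +2πi·ΣRes):
  Res_{z = 5 i} g(z) = \frac{9 i \left(5 \omega - 1\right) e^{5 \omega}}{500} (pole of order 2)
  F(ω) = 2πi·ΣRes = \frac{9 \pi \left(1 - 5 \omega\right) e^{5 \omega}}{250}

Both cases combine into a single formula in |ω|:

F(ω) = \frac{9 \pi \left(5 \left|{\omega}\right| + 1\right) e^{- 5 \left|{\omega}\right|}}{250}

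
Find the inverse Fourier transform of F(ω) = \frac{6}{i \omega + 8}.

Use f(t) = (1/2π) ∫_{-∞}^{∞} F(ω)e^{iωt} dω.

f(t) = 6 e^{- 8 t} u\left(t\right)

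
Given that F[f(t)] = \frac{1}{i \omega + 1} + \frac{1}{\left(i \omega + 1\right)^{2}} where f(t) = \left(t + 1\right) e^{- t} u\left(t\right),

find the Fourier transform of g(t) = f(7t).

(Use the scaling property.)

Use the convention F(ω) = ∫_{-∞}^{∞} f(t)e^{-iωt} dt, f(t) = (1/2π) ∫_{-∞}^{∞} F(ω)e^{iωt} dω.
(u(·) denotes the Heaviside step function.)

F[g](ω) = \frac{- i \omega - 14}{\omega^{2} - 14 i \omega - 49}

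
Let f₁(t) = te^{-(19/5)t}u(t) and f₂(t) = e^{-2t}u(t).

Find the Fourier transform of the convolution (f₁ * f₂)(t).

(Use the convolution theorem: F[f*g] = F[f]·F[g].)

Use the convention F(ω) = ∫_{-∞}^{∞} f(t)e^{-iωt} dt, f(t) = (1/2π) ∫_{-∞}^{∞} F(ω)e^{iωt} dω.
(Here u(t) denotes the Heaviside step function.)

F[f₁*f₂](ω) = \frac{25}{\left(i \omega + 2\right) \left(5 i \omega + 19\right)^{2}}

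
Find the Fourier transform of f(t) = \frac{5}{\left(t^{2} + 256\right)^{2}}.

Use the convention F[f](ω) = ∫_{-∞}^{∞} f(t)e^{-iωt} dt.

F(ω) = \frac{5 \pi \left(16 \left|{\omega}\right| + 1\right) e^{- 16 \left|{\omega}\right|}}{8192}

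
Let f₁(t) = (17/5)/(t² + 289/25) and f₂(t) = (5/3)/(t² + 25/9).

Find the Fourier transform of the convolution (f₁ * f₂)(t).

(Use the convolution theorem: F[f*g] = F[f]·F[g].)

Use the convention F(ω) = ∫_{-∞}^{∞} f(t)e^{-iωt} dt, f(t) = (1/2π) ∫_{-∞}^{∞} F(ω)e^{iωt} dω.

F[f₁*f₂](ω) = \pi^{2} e^{- \frac{76 \left|{\omega}\right|}{15}}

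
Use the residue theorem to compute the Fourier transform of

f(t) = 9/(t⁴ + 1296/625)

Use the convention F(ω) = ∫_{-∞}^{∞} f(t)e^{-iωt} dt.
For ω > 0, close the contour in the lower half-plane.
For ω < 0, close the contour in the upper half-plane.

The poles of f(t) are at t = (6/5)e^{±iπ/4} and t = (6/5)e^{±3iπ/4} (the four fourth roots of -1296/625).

Let g(z) = f(z)e^{-iωz}; for large |z| the factor e^{-iωz} decays in the lower half-plane when ω > 0 and in the upper half-plane when ω < 0.

Case ω > 0 (lower half-plane, clockwise contour ⇒ F(ω) = -2πi·ΣRes):
  Res_{z = - \frac{3 \sqrt{2}}{5} - \frac{3 \sqrt{2} i}{5}} g(z) = \frac{125 \sqrt{2} i \left(1 - i\right) e^{\frac{3 \sqrt{2} \omega \left(-1 + i\right)}{5}}}{192}
  Res_{z = \frac{3 \sqrt{2}}{5} - \frac{3 \sqrt{2} i}{5}} g(z) = \frac{125 \sqrt{2} i \left(1 + i\right) e^{- \frac{3 \sqrt{2} \omega \left(1 + i\right)}{5}}}{192}
  F(ω) = -2πi·ΣRes = \frac{125 \sqrt{2} \pi \left(1 - i\right) \left(e^{\frac{6 \sqrt{2} i \omega}{5}} + i\right) e^{- \frac{3 \sqrt{2} \omega \left(1 + i\right)}{5}}}{96} = \frac{125 \pi e^{- \frac{3 \sqrt{2} \omega}{5}} \sin{\left(\frac{3 \sqrt{2} \omega}{5} + \frac{\pi}{4} \right)}}{24}

Case ω < 0 (upper half-plane, counterclockwise contour ⇒ F(ω) = +2πi·ΣRes):
  Res_{z = \frac{3 \sqrt{2}}{5} + \frac{3 \sqrt{2} i}{5}} g(z) = \frac{125 \sqrt{2} i \left(-1 + i\right) e^{\frac{3 \sqrt{2} \omega \left(1 - i\right)}{5}}}{192}
  Res_{z = - \frac{3 \sqrt{2}}{5} + \frac{3 \sqrt{2} i}{5}} g(z) = \frac{125 \sqrt{2} \left(1 - i\right) e^{\frac{3 \sqrt{2} \omega \left(1 + i\right)}{5}}}{192}
  F(ω) = 2πi·ΣRes = - \frac{125 \sqrt{2} i \pi \left(i \left(1 - i\right) e^{\frac{3 \sqrt{2} \omega \left(1 - i\right)}{5}} - \left(1 - i\right) e^{\frac{3 \sqrt{2} \omega \left(1 + i\right)}{5}}\right)}{96} = \frac{125 \pi e^{\frac{3 \sqrt{2} \omega}{5}} \cos{\left(\frac{3 \sqrt{2} \omega}{5} + \frac{\pi}{4} \right)}}{24}

Both cases combine into a single formula in |ω|:

F(ω) = \frac{125 \pi e^{- \frac{3 \sqrt{2} \left|{\omega}\right|}{5}} \sin{\left(\frac{3 \sqrt{2} \left|{\omega}\right|}{5} + \frac{\pi}{4} \right)}}{24}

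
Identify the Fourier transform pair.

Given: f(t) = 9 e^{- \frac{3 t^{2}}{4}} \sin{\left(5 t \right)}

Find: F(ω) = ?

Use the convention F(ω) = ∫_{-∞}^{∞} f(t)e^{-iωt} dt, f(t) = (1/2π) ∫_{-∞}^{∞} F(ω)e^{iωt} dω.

F(ω) = 3 \sqrt{3} i \sqrt{\pi} \left(1 - e^{\frac{20 \omega}{3}}\right) e^{- \frac{\omega^{2}}{3} - \frac{10 \omega}{3} - \frac{25}{3}}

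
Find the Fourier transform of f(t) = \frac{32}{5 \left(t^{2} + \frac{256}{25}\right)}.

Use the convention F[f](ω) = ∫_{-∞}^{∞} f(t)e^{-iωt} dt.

F(ω) = 2 \pi e^{- \frac{16 \left|{\omega}\right|}{5}}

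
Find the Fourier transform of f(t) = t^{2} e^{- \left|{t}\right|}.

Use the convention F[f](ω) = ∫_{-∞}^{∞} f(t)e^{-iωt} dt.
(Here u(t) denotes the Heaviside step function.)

F(ω) = \frac{4 \left(1 - 3 \omega^{2}\right)}{\left(\omega^{2} + 1\right)^{3}}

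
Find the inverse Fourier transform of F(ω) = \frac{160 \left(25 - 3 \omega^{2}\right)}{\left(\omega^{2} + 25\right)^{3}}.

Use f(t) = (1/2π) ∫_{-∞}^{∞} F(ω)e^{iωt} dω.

f(t) = 8 t^{2} e^{- 5 \left|{t}\right|}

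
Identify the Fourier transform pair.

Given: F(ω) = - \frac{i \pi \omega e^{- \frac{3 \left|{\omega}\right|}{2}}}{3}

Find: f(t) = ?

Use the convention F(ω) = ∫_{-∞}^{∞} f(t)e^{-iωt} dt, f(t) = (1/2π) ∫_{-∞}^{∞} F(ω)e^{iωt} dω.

f(t) = \frac{t}{\left(t^{2} + \frac{9}{4}\right)^{2}}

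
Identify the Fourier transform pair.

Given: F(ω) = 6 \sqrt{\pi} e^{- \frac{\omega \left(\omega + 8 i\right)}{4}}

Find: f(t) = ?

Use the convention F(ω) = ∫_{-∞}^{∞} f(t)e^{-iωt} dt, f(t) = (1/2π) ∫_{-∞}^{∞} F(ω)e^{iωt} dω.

f(t) = 6 e^{- \left(t - 2\right)^{2}}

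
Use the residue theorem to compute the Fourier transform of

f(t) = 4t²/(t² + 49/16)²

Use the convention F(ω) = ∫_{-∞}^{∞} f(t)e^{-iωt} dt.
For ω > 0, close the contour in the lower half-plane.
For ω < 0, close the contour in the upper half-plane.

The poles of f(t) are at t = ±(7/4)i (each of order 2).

Let g(z) = f(z)e^{-iωz}; for large |z| the factor e^{-iωz} decays in the lower half-plane when ω > 0 and in the upper half-plane when ω < 0.

Case ω > 0 (lower half-plane, clockwise contour ⇒ F(ω) = -2πi·ΣRes):
  Res_{z = - \frac{7 i}{4}} g(z) = i \left(\frac{4}{7} - \omega\right) e^{- \frac{7 \omega}{4}} (pole of order 2)
  F(ω) = -2πi·ΣRes = \frac{2 \pi \left(4 - 7 \omega\right) e^{- \frac{7 \omega}{4}}}{7}

Case ω < 0 (upper half-plane, counterclockwise contour ⇒ F(ω) = +2πi·ΣRes):
  Res_{z = \frac{7 i}{4}} g(z) = i \left(- \omega - \frac{4}{7}\right) e^{\frac{7 \omega}{4}} (pole of order 2)
  F(ω) = 2πi·ΣRes = \frac{2 \pi \left(7 \omega + 4\right) e^{\frac{7 \omega}{4}}}{7}

Both cases combine into a single formula in |ω|:

F(ω) = \frac{2 \pi \left(4 - 7 \left|{\omega}\right|\right) e^{- \frac{7 \left|{\omega}\right|}{4}}}{7}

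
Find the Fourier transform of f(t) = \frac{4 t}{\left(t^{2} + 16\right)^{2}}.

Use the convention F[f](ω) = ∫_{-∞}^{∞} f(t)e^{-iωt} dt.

F(ω) = - \frac{i \pi \omega e^{- 4 \left|{\omega}\right|}}{2}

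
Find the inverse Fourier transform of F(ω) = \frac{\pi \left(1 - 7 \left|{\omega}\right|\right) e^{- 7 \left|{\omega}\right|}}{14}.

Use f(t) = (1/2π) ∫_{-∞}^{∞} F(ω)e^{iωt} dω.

f(t) = \frac{t^{2}}{\left(t^{2} + 49\right)^{2}}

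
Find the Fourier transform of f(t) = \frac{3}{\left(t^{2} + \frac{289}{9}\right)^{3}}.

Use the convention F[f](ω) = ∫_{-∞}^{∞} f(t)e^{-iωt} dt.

F(ω) = \frac{81 \pi \left(289 \omega^{2} + 153 \left|{\omega}\right| + 27\right) e^{- \frac{17 \left|{\omega}\right|}{3}}}{11358856}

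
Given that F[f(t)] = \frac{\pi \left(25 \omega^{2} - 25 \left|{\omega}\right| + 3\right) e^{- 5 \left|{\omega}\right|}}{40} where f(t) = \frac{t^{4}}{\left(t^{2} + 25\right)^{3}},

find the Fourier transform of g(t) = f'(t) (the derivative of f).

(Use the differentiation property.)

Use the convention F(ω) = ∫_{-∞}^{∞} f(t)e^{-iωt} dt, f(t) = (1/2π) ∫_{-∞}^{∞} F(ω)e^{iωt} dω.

F[g](ω) = \frac{i \pi \omega \left(25 \omega^{2} - 25 \left|{\omega}\right| + 3\right) e^{- 5 \left|{\omega}\right|}}{40}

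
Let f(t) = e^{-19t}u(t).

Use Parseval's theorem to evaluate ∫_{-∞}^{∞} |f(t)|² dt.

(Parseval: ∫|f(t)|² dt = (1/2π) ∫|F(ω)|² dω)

∫|f(t)|² dt = \frac{1}{38}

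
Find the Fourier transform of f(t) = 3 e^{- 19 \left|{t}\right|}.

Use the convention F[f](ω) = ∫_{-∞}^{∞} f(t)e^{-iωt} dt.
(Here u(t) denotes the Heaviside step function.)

F(ω) = \frac{114}{\omega^{2} + 361}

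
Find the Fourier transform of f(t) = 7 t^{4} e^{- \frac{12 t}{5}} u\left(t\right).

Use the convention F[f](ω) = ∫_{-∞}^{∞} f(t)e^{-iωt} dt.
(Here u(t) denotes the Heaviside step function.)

F(ω) = \frac{525000}{\left(5 i \omega + 12\right)^{5}}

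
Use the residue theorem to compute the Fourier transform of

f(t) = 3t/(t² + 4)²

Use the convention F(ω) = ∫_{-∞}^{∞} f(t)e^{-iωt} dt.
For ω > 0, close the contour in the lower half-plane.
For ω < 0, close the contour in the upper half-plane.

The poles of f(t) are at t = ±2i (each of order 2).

Let g(z) = f(z)e^{-iωz}; for large |z| the factor e^{-iωz} decays in the lower half-plane when ω > 0 and in the upper half-plane when ω < 0.

Case ω > 0 (lower half-plane, clockwise contour ⇒ F(ω) = -2πi·ΣRes):
  Res_{z = - 2 i} g(z) = \frac{3 \omega e^{- 2 \omega}}{8} (pole of order 2)
  F(ω) = -2πi·ΣRes = - \frac{3 i \pi \omega e^{- 2 \omega}}{4}

Case ω < 0 (upper half-plane, counterclockwise contour ⇒ F(ω) = +2πi·ΣRes):
  Res_{z = 2 i} g(z) = - \frac{3 \omega e^{2 \omega}}{8} (pole of order 2)
  F(ω) = 2πi·ΣRes = - \frac{3 i \pi \omega e^{2 \omega}}{4}

Both cases combine into a single formula in |ω|:

F(ω) = - \frac{3 i \pi \omega e^{- 2 \left|{\omega}\right|}}{4}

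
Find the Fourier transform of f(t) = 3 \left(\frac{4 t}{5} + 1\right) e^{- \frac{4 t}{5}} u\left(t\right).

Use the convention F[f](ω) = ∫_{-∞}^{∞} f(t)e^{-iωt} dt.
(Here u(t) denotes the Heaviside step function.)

F(ω) = \frac{15 \left(- 5 i \omega - 8\right)}{25 \omega^{2} - 40 i \omega - 16}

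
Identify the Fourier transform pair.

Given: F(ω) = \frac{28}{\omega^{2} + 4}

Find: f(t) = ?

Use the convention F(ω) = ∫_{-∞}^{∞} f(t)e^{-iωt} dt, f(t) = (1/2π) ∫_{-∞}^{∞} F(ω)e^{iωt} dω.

f(t) = 7 e^{- 2 \left|{t}\right|}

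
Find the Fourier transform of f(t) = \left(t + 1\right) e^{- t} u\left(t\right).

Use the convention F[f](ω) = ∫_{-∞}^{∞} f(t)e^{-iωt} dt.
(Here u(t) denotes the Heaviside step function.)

F(ω) = \frac{- i \omega - 2}{\omega^{2} - 2 i \omega - 1}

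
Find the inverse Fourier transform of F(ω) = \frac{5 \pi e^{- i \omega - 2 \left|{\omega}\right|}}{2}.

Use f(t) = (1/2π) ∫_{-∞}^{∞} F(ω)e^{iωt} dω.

f(t) = \frac{5}{\left(t - 1\right)^{2} + 4}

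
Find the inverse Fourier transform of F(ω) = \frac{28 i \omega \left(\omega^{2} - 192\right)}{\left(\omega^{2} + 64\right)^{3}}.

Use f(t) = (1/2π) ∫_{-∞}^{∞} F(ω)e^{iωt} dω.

f(t) = 7 t e^{- 8 \left|{t}\right|} \left|{t}\right|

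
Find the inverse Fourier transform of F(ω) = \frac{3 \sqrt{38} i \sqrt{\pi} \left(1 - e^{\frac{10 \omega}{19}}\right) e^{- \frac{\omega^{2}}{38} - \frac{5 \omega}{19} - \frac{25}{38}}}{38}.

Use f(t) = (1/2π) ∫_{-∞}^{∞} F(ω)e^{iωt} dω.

f(t) = 3 e^{- \frac{19 t^{2}}{2}} \sin{\left(5 t \right)}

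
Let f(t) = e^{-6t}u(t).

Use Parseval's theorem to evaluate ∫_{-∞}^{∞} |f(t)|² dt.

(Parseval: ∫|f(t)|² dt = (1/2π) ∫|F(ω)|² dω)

∫|f(t)|² dt = \frac{1}{12}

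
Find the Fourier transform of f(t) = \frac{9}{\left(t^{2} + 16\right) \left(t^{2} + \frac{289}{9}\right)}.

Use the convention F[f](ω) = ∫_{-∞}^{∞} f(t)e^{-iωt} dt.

F(ω) = \frac{81 \pi e^{- 4 \left|{\omega}\right|}}{580} - \frac{243 \pi e^{- \frac{17 \left|{\omega}\right|}{3}}}{2465}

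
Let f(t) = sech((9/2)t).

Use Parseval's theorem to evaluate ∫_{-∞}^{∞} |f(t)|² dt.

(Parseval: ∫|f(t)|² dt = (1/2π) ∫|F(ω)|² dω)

∫|f(t)|² dt = \frac{4}{9}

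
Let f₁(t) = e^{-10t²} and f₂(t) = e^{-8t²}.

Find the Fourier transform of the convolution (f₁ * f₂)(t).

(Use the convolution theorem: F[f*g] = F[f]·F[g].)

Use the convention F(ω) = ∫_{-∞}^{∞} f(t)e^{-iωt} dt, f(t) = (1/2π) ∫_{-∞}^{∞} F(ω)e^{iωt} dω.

F[f₁*f₂](ω) = \frac{\sqrt{5} \pi e^{- \frac{9 \omega^{2}}{160}}}{20}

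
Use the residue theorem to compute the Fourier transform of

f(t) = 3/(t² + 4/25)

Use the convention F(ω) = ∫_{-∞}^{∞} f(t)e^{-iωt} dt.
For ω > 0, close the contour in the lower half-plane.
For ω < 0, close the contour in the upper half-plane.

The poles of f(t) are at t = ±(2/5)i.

Let g(z) = f(z)e^{-iωz}; for large |z| the factor e^{-iωz} decays in the lower half-plane when ω > 0 and in the upper half-plane when ω < 0.

Case ω > 0 (lower half-plane, clockwise contour ⇒ F(ω) = -2πi·ΣRes):
  Res_{z = - \frac{2 i}{5}} g(z) = \frac{15 i e^{- \frac{2 \omega}{5}}}{4}
  F(ω) = -2πi·ΣRes = \frac{15 \pi e^{- \frac{2 \omega}{5}}}{2}

Case ω < 0 (upper half-plane, counterclockwise contour ⇒ F(ω) = +2πi·ΣRes):
  Res_{z = \frac{2 i}{5}} g(z) = - \frac{15 i e^{\frac{2 \omega}{5}}}{4}
  F(ω) = 2πi·ΣRes = \frac{15 \pi e^{\frac{2 \omega}{5}}}{2}

Both cases combine into a single formula in |ω|:

F(ω) = \frac{15 \pi e^{- \frac{2 \left|{\omega}\right|}{5}}}{2}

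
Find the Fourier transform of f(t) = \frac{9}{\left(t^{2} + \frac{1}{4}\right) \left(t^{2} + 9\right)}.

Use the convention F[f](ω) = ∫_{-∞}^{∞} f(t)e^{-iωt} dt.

F(ω) = - \frac{12 \pi e^{- 3 \left|{\omega}\right|}}{35} + \frac{72 \pi e^{- \frac{\left|{\omega}\right|}{2}}}{35}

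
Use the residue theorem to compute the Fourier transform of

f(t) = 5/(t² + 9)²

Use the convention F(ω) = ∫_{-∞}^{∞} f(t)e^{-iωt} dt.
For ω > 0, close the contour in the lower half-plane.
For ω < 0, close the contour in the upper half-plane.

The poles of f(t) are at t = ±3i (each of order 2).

Let g(z) = f(z)e^{-iωz}; for large |z| the factor e^{-iωz} decays in the lower half-plane when ω > 0 and in the upper half-plane when ω < 0.

Case ω > 0 (lower half-plane, clockwise contour ⇒ F(ω) = -2πi·ΣRes):
  Res_{z = - 3 i} g(z) = \frac{5 i \left(3 \omega + 1\right) e^{- 3 \omega}}{108} (pole of order 2)
  F(ω) = -2πi·ΣRes = \frac{5 \pi \left(3 \omega + 1\right) e^{- 3 \omega}}{54}

Case ω < 0 (upper half-plane, counterclockwise contour ⇒ F(ω) = +2πi·ΣRes):
  Res_{z = 3 i} g(z) = \frac{5 i \left(3 \omega - 1\right) e^{3 \omega}}{108} (pole of order 2)
  F(ω) = 2πi·ΣRes = \frac{5 \pi \left(1 - 3 \omega\right) e^{3 \omega}}{54}

Both cases combine into a single formula in |ω|:

F(ω) = \frac{5 \pi \left(3 \left|{\omega}\right| + 1\right) e^{- 3 \left|{\omega}\right|}}{54}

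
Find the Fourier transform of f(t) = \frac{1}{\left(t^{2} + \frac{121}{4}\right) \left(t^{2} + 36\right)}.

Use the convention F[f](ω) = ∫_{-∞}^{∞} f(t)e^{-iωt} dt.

F(ω) = - \frac{2 \pi e^{- 6 \left|{\omega}\right|}}{69} + \frac{8 \pi e^{- \frac{11 \left|{\omega}\right|}{2}}}{253}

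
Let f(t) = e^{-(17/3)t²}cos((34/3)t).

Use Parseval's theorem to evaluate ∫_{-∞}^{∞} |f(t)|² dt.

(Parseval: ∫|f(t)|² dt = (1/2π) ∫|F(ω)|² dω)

∫|f(t)|² dt = \frac{\sqrt{102} \sqrt{\pi} \left(1 + e^{\frac{34}{3}}\right)}{68 e^{\frac{34}{3}}}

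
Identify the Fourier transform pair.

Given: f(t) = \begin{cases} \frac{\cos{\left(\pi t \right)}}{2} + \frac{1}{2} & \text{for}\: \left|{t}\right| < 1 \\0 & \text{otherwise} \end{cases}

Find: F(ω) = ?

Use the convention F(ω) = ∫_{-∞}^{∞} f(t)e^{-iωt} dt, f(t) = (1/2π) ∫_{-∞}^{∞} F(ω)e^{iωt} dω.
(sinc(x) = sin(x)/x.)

F(ω) = - \frac{\pi^{2} \operatorname{sinc}{\left(\omega \right)}}{\omega^{2} - \pi^{2}}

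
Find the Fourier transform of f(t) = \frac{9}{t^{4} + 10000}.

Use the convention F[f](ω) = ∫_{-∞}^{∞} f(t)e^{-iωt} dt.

F(ω) = \frac{9 \pi e^{- 5 \sqrt{2} \left|{\omega}\right|} \sin{\left(5 \sqrt{2} \left|{\omega}\right| + \frac{\pi}{4} \right)}}{1000}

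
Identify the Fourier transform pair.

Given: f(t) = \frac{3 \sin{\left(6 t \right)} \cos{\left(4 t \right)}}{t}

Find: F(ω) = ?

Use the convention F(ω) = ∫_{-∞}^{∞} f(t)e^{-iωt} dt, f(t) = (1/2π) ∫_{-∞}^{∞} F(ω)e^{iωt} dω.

F(ω) = \begin{cases} 3 \pi & \text{for}\: \omega > -2 \wedge \omega < 2 \\\frac{3 \pi}{2} & \text{for}\: \omega > -10 \wedge \omega < 10 \\0 & \text{otherwise} \end{cases}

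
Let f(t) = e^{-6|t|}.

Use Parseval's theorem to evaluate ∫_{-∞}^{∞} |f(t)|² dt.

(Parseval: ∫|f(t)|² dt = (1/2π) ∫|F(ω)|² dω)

∫|f(t)|² dt = \frac{1}{6}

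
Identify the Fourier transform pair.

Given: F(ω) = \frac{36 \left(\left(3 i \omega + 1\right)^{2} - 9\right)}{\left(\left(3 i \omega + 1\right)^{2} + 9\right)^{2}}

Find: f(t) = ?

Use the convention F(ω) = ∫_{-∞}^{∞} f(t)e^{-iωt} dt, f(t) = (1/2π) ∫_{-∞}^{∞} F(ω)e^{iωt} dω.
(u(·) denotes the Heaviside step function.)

f(t) = 4 t e^{- \frac{t}{3}} \cos{\left(t \right)} u\left(t\right)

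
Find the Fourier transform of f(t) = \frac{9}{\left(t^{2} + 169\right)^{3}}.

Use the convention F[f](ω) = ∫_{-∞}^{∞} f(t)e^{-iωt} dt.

F(ω) = \frac{9 \pi \left(169 \omega^{2} + 39 \left|{\omega}\right| + 3\right) e^{- 13 \left|{\omega}\right|}}{2970344}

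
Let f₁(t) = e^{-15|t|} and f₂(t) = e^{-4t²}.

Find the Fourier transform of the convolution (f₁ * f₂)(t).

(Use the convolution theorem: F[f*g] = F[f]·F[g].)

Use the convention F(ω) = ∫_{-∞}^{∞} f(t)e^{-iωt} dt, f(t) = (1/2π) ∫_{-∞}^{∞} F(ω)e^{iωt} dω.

F[f₁*f₂](ω) = \frac{15 \sqrt{\pi} e^{- \frac{\omega^{2}}{16}}}{\omega^{2} + 225}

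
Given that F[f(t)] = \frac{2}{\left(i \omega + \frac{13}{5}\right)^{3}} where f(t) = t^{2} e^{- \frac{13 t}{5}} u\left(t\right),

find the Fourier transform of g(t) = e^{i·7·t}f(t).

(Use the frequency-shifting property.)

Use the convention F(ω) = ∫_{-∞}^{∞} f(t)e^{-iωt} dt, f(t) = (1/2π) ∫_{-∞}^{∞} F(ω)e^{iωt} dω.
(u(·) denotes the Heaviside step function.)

F[g](ω) = \frac{250}{\left(5 i \left(\omega - 7\right) + 13\right)^{3}}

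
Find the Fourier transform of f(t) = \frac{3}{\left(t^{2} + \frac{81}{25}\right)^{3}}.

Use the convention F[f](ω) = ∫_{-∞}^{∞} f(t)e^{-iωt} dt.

F(ω) = \frac{125 \pi \left(27 \omega^{2} + 45 \left|{\omega}\right| + 25\right) e^{- \frac{9 \left|{\omega}\right|}{5}}}{52488}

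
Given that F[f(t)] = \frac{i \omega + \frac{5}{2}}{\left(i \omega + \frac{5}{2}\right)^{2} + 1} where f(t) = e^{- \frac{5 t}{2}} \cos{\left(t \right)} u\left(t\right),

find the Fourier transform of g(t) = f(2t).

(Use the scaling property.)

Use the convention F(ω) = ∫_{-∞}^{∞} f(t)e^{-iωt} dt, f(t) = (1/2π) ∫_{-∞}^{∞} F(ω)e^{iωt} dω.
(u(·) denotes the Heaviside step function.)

F[g](ω) = \frac{i \omega + 5}{\left(i \omega + 5\right)^{2} + 4}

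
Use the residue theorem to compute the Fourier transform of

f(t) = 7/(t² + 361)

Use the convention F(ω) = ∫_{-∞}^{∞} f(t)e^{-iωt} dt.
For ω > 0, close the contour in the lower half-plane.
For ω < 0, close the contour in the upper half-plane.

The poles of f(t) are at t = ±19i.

Let g(z) = f(z)e^{-iωz}; for large |z| the factor e^{-iωz} decays in the lower half-plane when ω > 0 and in the upper half-plane when ω < 0.

Case ω > 0 (lower half-plane, clockwise contour ⇒ F(ω) = -2πi·ΣRes):
  Res_{z = - 19 i} g(z) = \frac{7 i e^{- 19 \omega}}{38}
  F(ω) = -2πi·ΣRes = \frac{7 \pi e^{- 19 \omega}}{19}

Case ω < 0 (upper half-plane, counterclockwise contour ⇒ F(ω) = +2πi·ΣRes):
  Res_{z = 19 i} g(z) = - \frac{7 i e^{19 \omega}}{38}
  F(ω) = 2πi·ΣRes = \frac{7 \pi e^{19 \omega}}{19}

Both cases combine into a single formula in |ω|:

F(ω) = \frac{7 \pi e^{- 19 \left|{\omega}\right|}}{19}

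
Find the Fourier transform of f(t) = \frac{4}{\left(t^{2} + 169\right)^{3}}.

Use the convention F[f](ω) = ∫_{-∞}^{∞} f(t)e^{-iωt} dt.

F(ω) = \frac{\pi \left(169 \omega^{2} + 39 \left|{\omega}\right| + 3\right) e^{- 13 \left|{\omega}\right|}}{742586}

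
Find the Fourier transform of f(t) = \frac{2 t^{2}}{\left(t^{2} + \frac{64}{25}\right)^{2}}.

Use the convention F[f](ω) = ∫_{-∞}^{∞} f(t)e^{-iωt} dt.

F(ω) = \frac{\pi \left(5 - 8 \left|{\omega}\right|\right) e^{- \frac{8 \left|{\omega}\right|}{5}}}{8}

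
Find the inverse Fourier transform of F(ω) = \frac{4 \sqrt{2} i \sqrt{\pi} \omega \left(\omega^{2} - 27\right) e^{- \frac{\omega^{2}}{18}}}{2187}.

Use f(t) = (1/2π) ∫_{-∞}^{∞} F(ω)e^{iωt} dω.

f(t) = 4 t^{3} e^{- \frac{9 t^{2}}{2}}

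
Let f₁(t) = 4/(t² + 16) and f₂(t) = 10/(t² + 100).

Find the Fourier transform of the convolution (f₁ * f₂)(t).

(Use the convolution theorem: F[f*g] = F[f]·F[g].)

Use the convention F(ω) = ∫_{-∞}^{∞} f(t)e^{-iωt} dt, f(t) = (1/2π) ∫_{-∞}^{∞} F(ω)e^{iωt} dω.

F[f₁*f₂](ω) = \pi^{2} e^{- 14 \left|{\omega}\right|}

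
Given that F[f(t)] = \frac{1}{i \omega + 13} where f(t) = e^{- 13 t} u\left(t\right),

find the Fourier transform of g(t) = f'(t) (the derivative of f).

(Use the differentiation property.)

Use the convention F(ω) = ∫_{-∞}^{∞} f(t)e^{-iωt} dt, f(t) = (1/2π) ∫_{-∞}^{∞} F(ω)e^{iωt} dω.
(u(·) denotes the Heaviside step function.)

F[g](ω) = \frac{\omega}{\omega - 13 i}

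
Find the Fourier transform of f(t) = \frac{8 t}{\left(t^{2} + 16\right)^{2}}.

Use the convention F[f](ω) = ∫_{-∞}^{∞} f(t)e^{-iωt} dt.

F(ω) = - i \pi \omega e^{- 4 \left|{\omega}\right|}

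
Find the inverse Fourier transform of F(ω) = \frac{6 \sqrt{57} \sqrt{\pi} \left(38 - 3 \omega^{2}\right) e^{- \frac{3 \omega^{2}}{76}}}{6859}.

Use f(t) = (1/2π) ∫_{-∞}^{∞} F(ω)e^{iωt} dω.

f(t) = 8 t^{2} e^{- \frac{19 t^{2}}{3}}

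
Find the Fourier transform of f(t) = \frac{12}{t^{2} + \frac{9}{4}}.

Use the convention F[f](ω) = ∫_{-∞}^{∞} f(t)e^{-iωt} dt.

F(ω) = 8 \pi e^{- \frac{3 \left|{\omega}\right|}{2}}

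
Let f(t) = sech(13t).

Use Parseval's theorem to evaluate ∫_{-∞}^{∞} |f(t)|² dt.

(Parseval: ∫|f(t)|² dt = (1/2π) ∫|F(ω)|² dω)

∫|f(t)|² dt = \frac{2}{13}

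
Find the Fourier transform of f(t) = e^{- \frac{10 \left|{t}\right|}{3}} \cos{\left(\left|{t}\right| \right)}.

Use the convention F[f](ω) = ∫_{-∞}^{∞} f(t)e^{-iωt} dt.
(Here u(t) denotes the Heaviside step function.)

F(ω) = \frac{60 \left(9 \omega^{2} + 109\right)}{81 \omega^{4} + 1638 \omega^{2} + 11881}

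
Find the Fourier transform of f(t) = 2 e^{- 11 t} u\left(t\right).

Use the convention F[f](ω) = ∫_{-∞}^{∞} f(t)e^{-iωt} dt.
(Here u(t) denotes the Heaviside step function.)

F(ω) = \frac{2}{i \omega + 11}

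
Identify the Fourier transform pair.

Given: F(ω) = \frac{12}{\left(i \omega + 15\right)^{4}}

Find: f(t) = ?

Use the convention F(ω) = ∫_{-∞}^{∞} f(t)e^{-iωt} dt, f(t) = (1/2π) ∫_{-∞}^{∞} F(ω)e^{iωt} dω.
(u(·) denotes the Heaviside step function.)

f(t) = 2 t^{3} e^{- 15 t} u\left(t\right)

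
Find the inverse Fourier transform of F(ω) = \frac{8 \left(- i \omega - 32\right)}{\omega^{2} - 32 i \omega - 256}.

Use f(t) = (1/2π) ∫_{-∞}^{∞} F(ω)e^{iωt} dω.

f(t) = 8 \left(16 t + 1\right) e^{- 16 t} u\left(t\right)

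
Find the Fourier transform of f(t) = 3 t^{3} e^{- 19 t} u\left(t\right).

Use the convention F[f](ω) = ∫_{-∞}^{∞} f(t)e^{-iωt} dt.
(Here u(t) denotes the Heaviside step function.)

F(ω) = \frac{18}{\left(i \omega + 19\right)^{4}}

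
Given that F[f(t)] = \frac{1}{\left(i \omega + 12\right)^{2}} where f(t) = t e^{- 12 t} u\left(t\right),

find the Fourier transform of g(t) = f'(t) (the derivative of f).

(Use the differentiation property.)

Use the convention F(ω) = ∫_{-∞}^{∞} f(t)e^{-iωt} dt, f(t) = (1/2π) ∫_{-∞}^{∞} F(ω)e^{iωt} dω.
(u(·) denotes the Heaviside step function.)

F[g](ω) = \frac{i \omega}{\left(i \omega + 12\right)^{2}}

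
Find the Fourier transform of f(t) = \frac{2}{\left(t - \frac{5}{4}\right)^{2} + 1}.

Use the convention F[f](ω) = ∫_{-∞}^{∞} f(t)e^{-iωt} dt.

F(ω) = 2 \pi e^{- \frac{5 i \omega}{4} - \left|{\omega}\right|}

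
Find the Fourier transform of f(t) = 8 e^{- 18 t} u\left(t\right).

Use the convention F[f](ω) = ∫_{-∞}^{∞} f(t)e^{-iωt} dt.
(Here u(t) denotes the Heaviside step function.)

F(ω) = \frac{8}{i \omega + 18}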